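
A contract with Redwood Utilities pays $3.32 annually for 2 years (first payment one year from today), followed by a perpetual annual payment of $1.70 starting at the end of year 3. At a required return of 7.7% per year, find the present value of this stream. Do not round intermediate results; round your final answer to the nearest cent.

$24.98

PV of 2-year annuity: $3.32 × [1 − (1+0.077)^−2] / 0.077 = 5.94488
Perpetuity value at year 2: $1.70 / 0.077 = 22.07792
PV of perpetuity: 22.07792 / (1+0.077)^2 = 19.03386
Total PV = 5.94488 + 19.03386 = 24.97874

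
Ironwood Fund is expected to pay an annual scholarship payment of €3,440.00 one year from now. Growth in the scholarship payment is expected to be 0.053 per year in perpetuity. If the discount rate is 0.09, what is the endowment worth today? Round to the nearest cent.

Growing perpetuity: P = D₁ / (r − g) = €3,440.0000 / (0.09 − 0.053) = €92,972.97

€92972.97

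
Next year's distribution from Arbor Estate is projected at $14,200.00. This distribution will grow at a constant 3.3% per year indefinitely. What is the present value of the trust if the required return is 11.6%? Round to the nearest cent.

Growing perpetuity: P = D₁ / (r − g) = $14,200.0000 / (0.116 − 0.033) = $171,084.34

$171084.34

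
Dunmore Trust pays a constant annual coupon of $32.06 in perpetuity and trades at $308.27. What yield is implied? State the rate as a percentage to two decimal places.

10.40%

P = C/r ⇒ r = C/P = $32.06/$308.27 = 0.104000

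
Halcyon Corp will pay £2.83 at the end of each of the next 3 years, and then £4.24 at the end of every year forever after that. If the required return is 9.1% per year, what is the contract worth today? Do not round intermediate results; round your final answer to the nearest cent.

PV of 3-year annuity: £2.83 × [1 − (1+0.091)^−3] / 0.091 = 7.15082
Perpetuity value at year 3: £4.24 / 0.091 = 46.59341
PV of perpetuity: 46.59341 / (1+0.091)^3 = 35.87982
Total PV = 7.15082 + 35.87982 = 43.03063

£43.03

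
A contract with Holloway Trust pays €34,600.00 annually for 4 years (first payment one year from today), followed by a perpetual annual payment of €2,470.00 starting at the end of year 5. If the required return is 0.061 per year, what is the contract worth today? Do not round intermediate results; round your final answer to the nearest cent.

€151571.18

PV of 4-year annuity: €34,600.00 × [1 − (1+0.061)^−4] / 0.061 = 119618.62830
Perpetuity value at year 4: €2,470.00 / 0.061 = 40491.80328
PV of perpetuity: 40491.80328 / (1+0.061)^4 = 31952.55438
Total PV = 119618.62830 + 31952.55438 = 151571.18268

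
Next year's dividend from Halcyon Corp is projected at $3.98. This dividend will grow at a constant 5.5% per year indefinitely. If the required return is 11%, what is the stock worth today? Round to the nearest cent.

$72.36

Growing perpetuity: P = D₁ / (r − g) = $3.9800 / (0.11 − 0.055) = $72.36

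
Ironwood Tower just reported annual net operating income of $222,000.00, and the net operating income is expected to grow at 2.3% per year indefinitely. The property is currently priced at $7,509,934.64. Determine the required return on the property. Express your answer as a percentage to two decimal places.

5.32%

D₁ = $222,000.00 × 1.023 = $227,106.0000
P = D₁/(r − g) ⇒ r = D₁/P + g = $227,106.0000/$7,509,934.64 + 0.023 = 0.030241 + 0.023 = 0.053241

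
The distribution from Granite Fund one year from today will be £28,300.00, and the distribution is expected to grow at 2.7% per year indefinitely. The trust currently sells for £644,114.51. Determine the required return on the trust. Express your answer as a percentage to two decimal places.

7.09%

P = D₁/(r − g) ⇒ r = D₁/P + g = £28,300.0000/£644,114.51 + 0.027 = 0.043936 + 0.027 = 0.070936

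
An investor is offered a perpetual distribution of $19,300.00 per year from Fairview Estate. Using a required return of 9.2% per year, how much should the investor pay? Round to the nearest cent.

Level perpetuity: PV = C / r = $19,300.00 / 0.092 = $209,782.61

$209782.61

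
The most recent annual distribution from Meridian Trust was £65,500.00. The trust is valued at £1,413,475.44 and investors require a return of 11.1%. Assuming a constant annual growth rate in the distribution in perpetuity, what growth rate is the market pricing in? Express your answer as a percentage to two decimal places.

6.18%

P = D₀(1+g)/(r−g) ⇒ P(r−g) = D₀(1+g) ⇒ g(P+D₀) = P·r − D₀
g = (P·r − D₀)/(P + D₀) = (£1,413,475.44×0.111 − £65,500.00) / (£1,413,475.44 + £65,500.00) = 0.061797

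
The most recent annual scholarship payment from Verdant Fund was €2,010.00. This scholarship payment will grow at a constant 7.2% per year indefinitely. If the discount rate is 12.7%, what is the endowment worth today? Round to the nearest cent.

D₁ = D₀ × (1 + g) = €2,010.00 × 1.072 = €2,154.7200
Growing perpetuity: P = D₁ / (r − g) = €2,154.7200 / (0.127 − 0.072) = €39,176.73

€39176.73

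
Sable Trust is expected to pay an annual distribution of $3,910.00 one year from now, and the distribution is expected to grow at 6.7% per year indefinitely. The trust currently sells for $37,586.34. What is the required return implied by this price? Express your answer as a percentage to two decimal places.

P = D₁/(r − g) ⇒ r = D₁/P + g = $3,910.0000/$37,586.34 + 0.067 = 0.104027 + 0.067 = 0.171027

17.10%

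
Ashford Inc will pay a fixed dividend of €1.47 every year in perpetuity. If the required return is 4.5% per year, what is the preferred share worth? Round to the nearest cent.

Level perpetuity: PV = C / r = €1.47 / 0.045 = €32.67

€32.67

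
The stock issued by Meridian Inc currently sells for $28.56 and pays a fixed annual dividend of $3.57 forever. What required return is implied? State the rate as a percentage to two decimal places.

12.50%

P = C/r ⇒ r = C/P = $3.57/$28.56 = 0.125000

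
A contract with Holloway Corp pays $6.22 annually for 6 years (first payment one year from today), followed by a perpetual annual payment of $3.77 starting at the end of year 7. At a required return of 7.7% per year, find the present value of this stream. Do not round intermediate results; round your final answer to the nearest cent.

PV of 6-year annuity: $6.22 × [1 − (1+0.077)^−6] / 0.077 = 29.01789
Perpetuity value at year 6: $3.77 / 0.077 = 48.96104
PV of perpetuity: 48.96104 / (1+0.077)^6 = 31.37303
Total PV = 29.01789 + 31.37303 = 60.39091

$60.39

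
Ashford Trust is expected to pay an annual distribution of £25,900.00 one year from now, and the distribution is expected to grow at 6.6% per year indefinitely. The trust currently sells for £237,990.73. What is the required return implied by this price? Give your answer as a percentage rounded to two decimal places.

17.48%

P = D₁/(r − g) ⇒ r = D₁/P + g = £25,900.0000/£237,990.73 + 0.066 = 0.108828 + 0.066 = 0.174828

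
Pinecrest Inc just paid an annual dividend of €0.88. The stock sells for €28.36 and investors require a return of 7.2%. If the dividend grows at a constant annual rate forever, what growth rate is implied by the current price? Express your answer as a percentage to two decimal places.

3.97%

P = D₀(1+g)/(r−g) ⇒ P(r−g) = D₀(1+g) ⇒ g(P+D₀) = P·r − D₀
g = (P·r − D₀)/(P + D₀) = (€28.36×0.072 − €0.88) / (€28.36 + €0.88) = 0.039737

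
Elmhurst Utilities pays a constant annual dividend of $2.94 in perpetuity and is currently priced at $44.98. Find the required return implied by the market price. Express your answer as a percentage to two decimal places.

6.54%

P = C/r ⇒ r = C/P = $2.94/$44.98 = 0.065362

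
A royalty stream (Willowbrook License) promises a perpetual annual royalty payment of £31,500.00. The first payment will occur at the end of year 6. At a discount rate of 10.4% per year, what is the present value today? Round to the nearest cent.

Value at end of year 5: C / r = £31,500.00 / 0.104 = £302,884.6154
Discount to today: PV = £302,884.6154 / (1 + 0.104)^5 = £302,884.6154 / 1.640006 = £184,685.10

£184685.10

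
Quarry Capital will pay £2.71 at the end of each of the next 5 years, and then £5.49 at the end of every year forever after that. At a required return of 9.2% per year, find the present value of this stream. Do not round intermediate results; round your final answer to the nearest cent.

£48.92

PV of 5-year annuity: £2.71 × [1 − (1+0.092)^−5] / 0.092 = 10.48648
Perpetuity value at year 5: £5.49 / 0.092 = 59.67391
PV of perpetuity: 59.67391 / (1+0.092)^5 = 38.43008
Total PV = 10.48648 + 38.43008 = 48.91656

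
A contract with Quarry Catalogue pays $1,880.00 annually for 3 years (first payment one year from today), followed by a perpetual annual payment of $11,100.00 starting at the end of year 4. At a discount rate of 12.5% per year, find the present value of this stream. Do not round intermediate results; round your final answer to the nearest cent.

$66844.01

PV of 3-year annuity: $1,880.00 × [1 − (1+0.125)^−3] / 0.125 = 4476.92730
Perpetuity value at year 3: $11,100.00 / 0.125 = 88800.00000
PV of perpetuity: 88800.00000 / (1+0.125)^3 = 62367.07819
Total PV = 4476.92730 + 62367.07819 = 66844.00549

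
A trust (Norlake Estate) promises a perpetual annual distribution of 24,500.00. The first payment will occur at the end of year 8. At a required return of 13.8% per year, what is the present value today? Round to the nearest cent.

71827.57

Value at end of year 7: C / r = 24,500.00 / 0.138 = 177,536.2319
Discount to today: PV = 177,536.2319 / (1 + 0.138)^7 = 177,536.2319 / 2.471700 = 71,827.57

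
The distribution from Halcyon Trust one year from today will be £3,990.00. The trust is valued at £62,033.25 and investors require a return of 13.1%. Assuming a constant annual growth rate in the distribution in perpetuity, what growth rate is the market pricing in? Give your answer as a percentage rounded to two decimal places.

6.67%

P = D₁/(r−g) ⇒ g = r − D₁/P = 0.131 − £3,990.00/£62,033.25 = 0.066680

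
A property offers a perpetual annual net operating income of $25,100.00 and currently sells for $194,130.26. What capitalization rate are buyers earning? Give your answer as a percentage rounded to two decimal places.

P = C/r ⇒ r = C/P = $25,100.00/$194,130.26 = 0.129295

12.93%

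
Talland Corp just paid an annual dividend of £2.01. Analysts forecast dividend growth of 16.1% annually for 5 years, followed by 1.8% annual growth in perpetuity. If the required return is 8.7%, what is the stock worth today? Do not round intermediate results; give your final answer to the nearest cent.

£53.52

D_1 = 2.33361
D_2 = 2.70932
D_3 = 3.14552
D_4 = 3.65195
D_5 = 4.23992
Terminal value at year 5: TV = D_5×(1+g_2)/(r−g_2) = 4.31623/0.069 = 62.55411
P_0 = D_1/(1+r)^1 + D_2/(1+r)^2 + D_3/(1+r)^3 + D_4/(1+r)^4 + D_5/(1+r)^5 + TV/(1+r)^5
    = 2.14684 + 2.29299 + 2.44909 + 2.61581 + 2.79389 + 41.22001 = 53.51862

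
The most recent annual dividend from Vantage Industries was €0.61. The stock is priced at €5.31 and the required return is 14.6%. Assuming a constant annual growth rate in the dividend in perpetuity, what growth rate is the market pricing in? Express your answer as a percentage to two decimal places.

P = D₀(1+g)/(r−g) ⇒ P(r−g) = D₀(1+g) ⇒ g(P+D₀) = P·r − D₀
g = (P·r − D₀)/(P + D₀) = (€5.31×0.146 − €0.61) / (€5.31 + €0.61) = 0.027916

2.79%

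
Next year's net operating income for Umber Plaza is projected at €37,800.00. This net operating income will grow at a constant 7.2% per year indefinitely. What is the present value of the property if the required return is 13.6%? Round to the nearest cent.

Growing perpetuity: P = D₁ / (r − g) = €37,800.0000 / (0.136 − 0.072) = €590,625.00

€590625.00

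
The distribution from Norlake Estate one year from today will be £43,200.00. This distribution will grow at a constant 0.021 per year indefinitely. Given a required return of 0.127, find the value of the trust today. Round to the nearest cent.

Growing perpetuity: P = D₁ / (r − g) = £43,200.0000 / (0.127 − 0.021) = £407,547.17

£407547.17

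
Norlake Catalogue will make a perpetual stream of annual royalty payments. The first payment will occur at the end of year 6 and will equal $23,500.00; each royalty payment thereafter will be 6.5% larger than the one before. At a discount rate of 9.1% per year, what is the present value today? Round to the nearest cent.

Value at end of year 5: C₁ / (r − g) = $23,500.00 / (0.091 − 0.065) = $903,846.1538
Discount to today: PV = $903,846.1538 / (1 + 0.091)^5 = $903,846.1538 / 1.545695 = $584,750.71

$584750.71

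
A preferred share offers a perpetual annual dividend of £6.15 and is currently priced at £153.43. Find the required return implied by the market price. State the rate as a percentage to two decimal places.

P = C/r ⇒ r = C/P = £6.15/£153.43 = 0.040083

4.01%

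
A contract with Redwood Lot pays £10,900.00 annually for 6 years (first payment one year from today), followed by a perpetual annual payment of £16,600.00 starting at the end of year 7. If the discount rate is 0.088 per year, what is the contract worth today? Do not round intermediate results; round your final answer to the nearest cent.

£162913.44

PV of 6-year annuity: £10,900.00 × [1 − (1+0.088)^−6] / 0.088 = 49189.45786
Perpetuity value at year 6: £16,600.00 / 0.088 = 188636.36364
PV of perpetuity: 188636.36364 / (1+0.088)^6 = 113723.97828
Total PV = 49189.45786 + 113723.97828 = 162913.43613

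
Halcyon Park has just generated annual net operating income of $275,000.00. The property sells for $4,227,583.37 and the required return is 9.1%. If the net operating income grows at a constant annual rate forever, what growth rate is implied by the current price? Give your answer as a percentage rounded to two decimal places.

P = D₀(1+g)/(r−g) ⇒ P(r−g) = D₀(1+g) ⇒ g(P+D₀) = P·r − D₀
g = (P·r − D₀)/(P + D₀) = ($4,227,583.37×0.091 − $275,000.00) / ($4,227,583.37 + $275,000.00) = 0.024366

2.44%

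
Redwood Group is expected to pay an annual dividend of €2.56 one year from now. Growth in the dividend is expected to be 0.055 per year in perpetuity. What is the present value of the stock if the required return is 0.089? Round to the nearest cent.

€75.29

Growing perpetuity: P = D₁ / (r − g) = €2.5600 / (0.089 − 0.055) = €75.29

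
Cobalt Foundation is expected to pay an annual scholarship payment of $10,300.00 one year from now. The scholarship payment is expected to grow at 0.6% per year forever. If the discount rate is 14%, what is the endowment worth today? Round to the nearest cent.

Growing perpetuity: P = D₁ / (r − g) = $10,300.0000 / (0.14 − 0.006) = $76,865.67

$76865.67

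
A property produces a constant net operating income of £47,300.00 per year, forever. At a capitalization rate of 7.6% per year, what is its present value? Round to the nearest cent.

Level perpetuity: PV = C / r = £47,300.00 / 0.076 = £622,368.42

£622368.42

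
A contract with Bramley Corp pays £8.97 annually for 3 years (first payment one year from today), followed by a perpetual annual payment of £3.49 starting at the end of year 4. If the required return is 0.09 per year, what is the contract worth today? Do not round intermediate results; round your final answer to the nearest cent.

PV of 3-year annuity: £8.97 × [1 − (1+0.09)^−3] / 0.09 = 22.70571
Perpetuity value at year 3: £3.49 / 0.09 = 38.77778
PV of perpetuity: 38.77778 / (1+0.09)^3 = 29.94356
Total PV = 22.70571 + 29.94356 = 52.64927

£52.65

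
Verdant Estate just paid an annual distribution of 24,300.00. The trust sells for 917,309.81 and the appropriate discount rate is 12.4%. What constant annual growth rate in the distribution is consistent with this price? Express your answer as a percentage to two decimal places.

9.50%

P = D₀(1+g)/(r−g) ⇒ P(r−g) = D₀(1+g) ⇒ g(P+D₀) = P·r − D₀
g = (P·r − D₀)/(P + D₀) = (917,309.81×0.124 − 24,300.00) / (917,309.81 + 24,300.00) = 0.094993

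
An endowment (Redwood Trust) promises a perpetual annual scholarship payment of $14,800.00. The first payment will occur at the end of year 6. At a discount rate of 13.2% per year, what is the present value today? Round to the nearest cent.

Value at end of year 5: C / r = $14,800.00 / 0.132 = $112,121.2121
Discount to today: PV = $112,121.2121 / (1 + 0.132)^5 = $112,121.2121 / 1.858798 = $60,319.21

$60319.21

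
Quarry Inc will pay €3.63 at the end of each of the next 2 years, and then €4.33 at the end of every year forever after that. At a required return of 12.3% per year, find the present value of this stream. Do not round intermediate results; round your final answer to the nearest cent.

€34.02

PV of 2-year annuity: €3.63 × [1 − (1+0.123)^−2] / 0.123 = 6.11079
Perpetuity value at year 2: €4.33 / 0.123 = 35.20325
PV of perpetuity: 35.20325 / (1+0.123)^2 = 27.91408
Total PV = 6.11079 + 27.91408 = 34.02486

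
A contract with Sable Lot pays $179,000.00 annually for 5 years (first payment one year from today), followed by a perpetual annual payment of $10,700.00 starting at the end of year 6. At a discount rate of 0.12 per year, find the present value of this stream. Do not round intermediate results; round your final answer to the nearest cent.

$695850.50

PV of 5-year annuity: $179,000.00 × [1 − (1+0.12)^−5] / 0.12 = 645254.94022
Perpetuity value at year 5: $10,700.00 / 0.12 = 89166.66667
PV of perpetuity: 89166.66667 / (1+0.12)^5 = 50595.56130
Total PV = 645254.94022 + 50595.56130 = 695850.50152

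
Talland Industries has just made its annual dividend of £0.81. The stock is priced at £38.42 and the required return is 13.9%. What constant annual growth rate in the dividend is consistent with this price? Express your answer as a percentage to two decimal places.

P = D₀(1+g)/(r−g) ⇒ P(r−g) = D₀(1+g) ⇒ g(P+D₀) = P·r − D₀
g = (P·r − D₀)/(P + D₀) = (£38.42×0.139 − £0.81) / (£38.42 + £0.81) = 0.115483

11.55%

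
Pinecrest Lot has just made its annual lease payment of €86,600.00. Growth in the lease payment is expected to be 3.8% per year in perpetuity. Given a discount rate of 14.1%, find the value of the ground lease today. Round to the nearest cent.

€872726.21

D₁ = D₀ × (1 + g) = €86,600.00 × 1.038 = €89,890.8000
Growing perpetuity: P = D₁ / (r − g) = €89,890.8000 / (0.141 − 0.038) = €872,726.21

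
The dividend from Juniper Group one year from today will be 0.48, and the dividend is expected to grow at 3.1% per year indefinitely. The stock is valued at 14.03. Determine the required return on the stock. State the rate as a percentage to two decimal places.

6.52%

P = D₁/(r − g) ⇒ r = D₁/P + g = 0.4800/14.03 + 0.031 = 0.034212 + 0.031 = 0.065212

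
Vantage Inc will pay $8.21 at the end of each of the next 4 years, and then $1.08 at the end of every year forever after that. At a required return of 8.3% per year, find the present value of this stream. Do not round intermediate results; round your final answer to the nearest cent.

$36.47

PV of 4-year annuity: $8.21 × [1 − (1+0.083)^−4] / 0.083 = 27.01196
Perpetuity value at year 4: $1.08 / 0.083 = 13.01205
PV of perpetuity: 13.01205 / (1+0.083)^4 = 9.45871
Total PV = 27.01196 + 9.45871 = 36.47067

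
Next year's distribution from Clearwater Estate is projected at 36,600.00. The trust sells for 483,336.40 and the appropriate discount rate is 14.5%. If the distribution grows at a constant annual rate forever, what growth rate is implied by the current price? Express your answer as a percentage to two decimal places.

6.93%

P = D₁/(r−g) ⇒ g = r − D₁/P = 0.145 − 36,600.00/483,336.40 = 0.069276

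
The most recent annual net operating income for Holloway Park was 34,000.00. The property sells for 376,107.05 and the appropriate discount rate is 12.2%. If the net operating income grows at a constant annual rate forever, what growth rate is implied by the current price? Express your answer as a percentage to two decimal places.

2.90%

P = D₀(1+g)/(r−g) ⇒ P(r−g) = D₀(1+g) ⇒ g(P+D₀) = P·r − D₀
g = (P·r − D₀)/(P + D₀) = (376,107.05×0.122 − 34,000.00) / (376,107.05 + 34,000.00) = 0.028980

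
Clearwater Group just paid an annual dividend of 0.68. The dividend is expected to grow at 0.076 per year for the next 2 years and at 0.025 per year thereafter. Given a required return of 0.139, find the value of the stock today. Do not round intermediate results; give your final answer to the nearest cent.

D_1 = 0.73168
D_2 = 0.78729
Terminal value at year 2: TV = D_2×(1+g_2)/(r−g_2) = 0.80697/0.114 = 7.07868
P_0 = D_1/(1+r)^1 + D_2/(1+r)^2 + TV/(1+r)^2
    = 0.64239 + 0.60686 + 5.45639 = 6.70563

6.71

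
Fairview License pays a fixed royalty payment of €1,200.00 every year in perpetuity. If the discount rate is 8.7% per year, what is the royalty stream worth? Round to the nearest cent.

€13793.10

Level perpetuity: PV = C / r = €1,200.00 / 0.087 = €13,793.10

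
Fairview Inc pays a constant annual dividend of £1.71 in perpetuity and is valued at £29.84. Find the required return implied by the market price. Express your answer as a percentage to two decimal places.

5.73%

P = C/r ⇒ r = C/P = £1.71/£29.84 = 0.057306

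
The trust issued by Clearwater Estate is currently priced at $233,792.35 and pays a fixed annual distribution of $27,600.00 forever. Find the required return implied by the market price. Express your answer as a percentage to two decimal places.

11.81%

P = C/r ⇒ r = C/P = $27,600.00/$233,792.35 = 0.118053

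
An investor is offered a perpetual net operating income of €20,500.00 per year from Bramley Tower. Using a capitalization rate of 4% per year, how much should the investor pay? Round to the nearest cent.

€512500.00

Level perpetuity: PV = C / r = €20,500.00 / 0.04 = €512,500.00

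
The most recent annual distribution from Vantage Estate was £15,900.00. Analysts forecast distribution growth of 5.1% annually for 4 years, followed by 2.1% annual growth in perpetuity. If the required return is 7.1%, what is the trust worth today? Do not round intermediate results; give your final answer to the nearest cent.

D_1 = 16710.90000
D_2 = 17563.15590
D_3 = 18458.87685
D_4 = 19400.27957
Terminal value at year 4: TV = D_4×(1+g_2)/(r−g_2) = 19807.68544/0.05 = 396153.70883
P_0 = D_1/(1+r)^1 + D_2/(1+r)^2 + D_3/(1+r)^3 + D_4/(1+r)^4 + TV/(1+r)^4
    = 15603.08123 + 15311.70717 + 15025.77426 + 14745.18090 + 301096.59403 = 361782.33760

£361782.34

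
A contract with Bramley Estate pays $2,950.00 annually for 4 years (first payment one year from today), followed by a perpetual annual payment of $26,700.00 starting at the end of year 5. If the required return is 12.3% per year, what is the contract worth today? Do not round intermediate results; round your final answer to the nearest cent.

$145389.55

PV of 4-year annuity: $2,950.00 × [1 − (1+0.123)^−4] / 0.123 = 8903.86005
Perpetuity value at year 4: $26,700.00 / 0.123 = 217073.17073
PV of perpetuity: 217073.17073 / (1+0.123)^4 = 136485.69164
Total PV = 8903.86005 + 136485.69164 = 145389.55169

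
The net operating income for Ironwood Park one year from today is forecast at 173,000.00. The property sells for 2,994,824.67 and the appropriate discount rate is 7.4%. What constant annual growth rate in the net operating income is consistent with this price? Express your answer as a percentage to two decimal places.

P = D₁/(r−g) ⇒ g = r − D₁/P = 0.074 − 173,000.00/2,994,824.67 = 0.016234

1.62%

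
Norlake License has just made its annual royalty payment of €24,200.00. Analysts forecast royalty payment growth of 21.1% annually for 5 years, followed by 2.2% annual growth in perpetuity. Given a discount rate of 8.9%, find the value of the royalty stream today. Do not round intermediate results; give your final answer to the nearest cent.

€796004.68

D_1 = 29306.20000
D_2 = 35489.80820
D_3 = 42978.15773
D_4 = 52046.54901
D_5 = 63028.37085
Terminal value at year 5: TV = D_5×(1+g_2)/(r−g_2) = 64414.99501/0.067 = 961417.83599
P_0 = D_1/(1+r)^1 + D_2/(1+r)^2 + D_3/(1+r)^3 + D_4/(1+r)^4 + D_5/(1+r)^5 + TV/(1+r)^5
    = 26911.11111 + 29925.94633 + 33278.53169 + 37006.70512 + 41152.54352 + 627729.84302 = 796004.68079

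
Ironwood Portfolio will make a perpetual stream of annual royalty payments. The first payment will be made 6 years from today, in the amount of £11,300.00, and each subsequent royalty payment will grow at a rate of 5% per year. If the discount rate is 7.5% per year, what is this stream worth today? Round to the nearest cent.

Value at end of year 5: C₁ / (r − g) = £11,300.00 / (0.075 − 0.05) = £452,000.0000
Discount to today: PV = £452,000.0000 / (1 + 0.075)^5 = £452,000.0000 / 1.435629 = £314,844.50

£314844.50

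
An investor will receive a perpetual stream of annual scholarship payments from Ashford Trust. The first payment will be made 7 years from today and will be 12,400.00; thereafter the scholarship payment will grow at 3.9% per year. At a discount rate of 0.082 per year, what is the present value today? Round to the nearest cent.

179717.21

Value at end of year 6: C₁ / (r − g) = 12,400.00 / (0.082 − 0.039) = 288,372.0930
Discount to today: PV = 288,372.0930 / (1 + 0.082)^6 = 288,372.0930 / 1.604588 = 179,717.21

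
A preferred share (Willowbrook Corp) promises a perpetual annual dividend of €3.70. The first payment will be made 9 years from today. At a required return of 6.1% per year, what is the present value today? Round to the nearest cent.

€37.77

Value at end of year 8: C / r = €3.70 / 0.061 = €60.6557
Discount to today: PV = €60.6557 / (1 + 0.061)^8 = €60.6557 / 1.605917 = €37.77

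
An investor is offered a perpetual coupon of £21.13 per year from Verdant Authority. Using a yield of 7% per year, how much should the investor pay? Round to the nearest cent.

Level perpetuity: PV = C / r = £21.13 / 0.07 = £301.86

£301.86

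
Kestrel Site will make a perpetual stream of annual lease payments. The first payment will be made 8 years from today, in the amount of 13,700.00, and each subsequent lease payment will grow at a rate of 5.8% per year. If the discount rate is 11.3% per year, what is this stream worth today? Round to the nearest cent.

Value at end of year 7: C₁ / (r − g) = 13,700.00 / (0.113 − 0.058) = 249,090.9091
Discount to today: PV = 249,090.9091 / (1 + 0.113)^7 = 249,090.9091 / 2.115759 = 117,731.24

117731.24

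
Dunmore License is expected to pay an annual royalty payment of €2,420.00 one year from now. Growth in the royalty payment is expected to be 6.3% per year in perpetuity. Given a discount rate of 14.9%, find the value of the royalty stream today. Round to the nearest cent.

€28139.53

Growing perpetuity: P = D₁ / (r − g) = €2,420.0000 / (0.149 − 0.063) = €28,139.53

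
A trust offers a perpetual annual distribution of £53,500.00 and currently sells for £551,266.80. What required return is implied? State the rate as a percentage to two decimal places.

P = C/r ⇒ r = C/P = £53,500.00/£551,266.80 = 0.097049

9.70%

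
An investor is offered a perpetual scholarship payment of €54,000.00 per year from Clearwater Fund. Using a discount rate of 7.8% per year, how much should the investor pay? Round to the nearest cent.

Level perpetuity: PV = C / r = €54,000.00 / 0.078 = €692,307.69

€692307.69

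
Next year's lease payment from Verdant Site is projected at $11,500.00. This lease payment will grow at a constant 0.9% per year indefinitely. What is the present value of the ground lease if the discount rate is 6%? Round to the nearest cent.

Growing perpetuity: P = D₁ / (r − g) = $11,500.0000 / (0.06 − 0.009) = $225,490.20

$225490.20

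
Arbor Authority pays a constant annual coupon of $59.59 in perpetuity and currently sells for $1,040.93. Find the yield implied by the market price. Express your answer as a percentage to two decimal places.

P = C/r ⇒ r = C/P = $59.59/$1,040.93 = 0.057247

5.72%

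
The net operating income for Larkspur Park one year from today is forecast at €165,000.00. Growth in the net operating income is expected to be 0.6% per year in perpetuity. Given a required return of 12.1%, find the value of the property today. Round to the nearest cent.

€1434782.61

Growing perpetuity: P = D₁ / (r − g) = €165,000.0000 / (0.121 − 0.006) = €1,434,782.61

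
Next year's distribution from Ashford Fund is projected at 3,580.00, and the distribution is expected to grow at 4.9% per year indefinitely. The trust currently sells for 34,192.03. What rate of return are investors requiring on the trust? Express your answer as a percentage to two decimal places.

15.37%

P = D₁/(r − g) ⇒ r = D₁/P + g = 3,580.0000/34,192.03 + 0.049 = 0.104703 + 0.049 = 0.153703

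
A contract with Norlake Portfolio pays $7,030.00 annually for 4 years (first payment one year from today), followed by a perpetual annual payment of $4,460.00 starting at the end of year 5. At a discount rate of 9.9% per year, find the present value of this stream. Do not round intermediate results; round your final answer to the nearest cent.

$53214.73

PV of 4-year annuity: $7,030.00 × [1 − (1+0.099)^−4] / 0.099 = 22332.47825
Perpetuity value at year 4: $4,460.00 / 0.099 = 45050.50505
PV of perpetuity: 45050.50505 / (1+0.099)^4 = 30882.24716
Total PV = 22332.47825 + 30882.24716 = 53214.72541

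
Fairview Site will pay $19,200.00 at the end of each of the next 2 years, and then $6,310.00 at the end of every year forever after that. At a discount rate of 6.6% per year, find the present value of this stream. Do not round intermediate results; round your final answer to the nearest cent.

$119041.27

PV of 2-year annuity: $19,200.00 × [1 − (1+0.066)^−2] / 0.066 = 34907.37058
Perpetuity value at year 2: $6,310.00 / 0.066 = 95606.06061
PV of perpetuity: 95606.06061 / (1+0.066)^2 = 84133.89871
Total PV = 34907.37058 + 84133.89871 = 119041.26929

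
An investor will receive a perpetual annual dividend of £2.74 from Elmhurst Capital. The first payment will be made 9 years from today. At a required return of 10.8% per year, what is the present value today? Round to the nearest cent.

Value at end of year 8: C / r = £2.74 / 0.108 = £25.3704
Discount to today: PV = £25.3704 / (1 + 0.108)^8 = £25.3704 / 2.271528 = £11.17

£11.17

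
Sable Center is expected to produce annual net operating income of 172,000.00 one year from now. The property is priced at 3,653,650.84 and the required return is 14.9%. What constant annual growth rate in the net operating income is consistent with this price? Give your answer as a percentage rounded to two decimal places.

10.19%

P = D₁/(r−g) ⇒ g = r − D₁/P = 0.149 − 172,000.00/3,653,650.84 = 0.101924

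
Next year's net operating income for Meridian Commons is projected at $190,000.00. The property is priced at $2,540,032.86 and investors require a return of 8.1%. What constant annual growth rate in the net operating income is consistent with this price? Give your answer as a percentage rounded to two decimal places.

P = D₁/(r−g) ⇒ g = r − D₁/P = 0.081 − $190,000.00/$2,540,032.86 = 0.006198

0.62%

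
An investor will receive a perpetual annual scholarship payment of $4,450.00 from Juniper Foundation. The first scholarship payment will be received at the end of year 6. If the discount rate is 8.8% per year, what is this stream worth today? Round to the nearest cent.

$33169.04

Value at end of year 5: C / r = $4,450.00 / 0.088 = $50,568.1818
Discount to today: PV = $50,568.1818 / (1 + 0.088)^5 = $50,568.1818 / 1.524560 = $33,169.04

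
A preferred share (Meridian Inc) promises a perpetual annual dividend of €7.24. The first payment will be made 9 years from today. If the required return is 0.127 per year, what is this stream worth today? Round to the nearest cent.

€21.91

Value at end of year 8: C / r = €7.24 / 0.127 = €57.0079
Discount to today: PV = €57.0079 / (1 + 0.127)^8 = €57.0079 / 2.602504 = €21.91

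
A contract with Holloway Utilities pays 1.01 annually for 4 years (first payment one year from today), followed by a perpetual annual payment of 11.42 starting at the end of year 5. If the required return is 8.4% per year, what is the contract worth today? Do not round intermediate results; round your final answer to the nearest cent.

101.78

PV of 4-year annuity: 1.01 × [1 − (1+0.084)^−4] / 0.084 = 3.31568
Perpetuity value at year 4: 11.42 / 0.084 = 135.95238
PV of perpetuity: 135.95238 / (1+0.084)^4 = 98.46223
Total PV = 3.31568 + 98.46223 = 101.77791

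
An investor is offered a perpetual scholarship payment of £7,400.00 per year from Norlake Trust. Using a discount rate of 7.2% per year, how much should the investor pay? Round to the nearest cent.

Level perpetuity: PV = C / r = £7,400.00 / 0.072 = £102,777.78

£102777.78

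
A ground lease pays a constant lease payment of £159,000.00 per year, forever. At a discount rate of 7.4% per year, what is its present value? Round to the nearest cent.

Level perpetuity: PV = C / r = £159,000.00 / 0.074 = £2,148,648.65

£2148648.65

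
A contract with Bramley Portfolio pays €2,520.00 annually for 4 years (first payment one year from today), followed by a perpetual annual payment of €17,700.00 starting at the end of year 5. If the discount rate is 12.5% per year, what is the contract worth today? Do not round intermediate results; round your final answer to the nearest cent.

PV of 4-year annuity: €2,520.00 × [1 − (1+0.125)^−4] / 0.125 = 7574.21125
Perpetuity value at year 4: €17,700.00 / 0.125 = 141600.00000
PV of perpetuity: 141600.00000 / (1+0.125)^4 = 88400.18290
Total PV = 7574.21125 + 88400.18290 = 95974.39415

€95974.39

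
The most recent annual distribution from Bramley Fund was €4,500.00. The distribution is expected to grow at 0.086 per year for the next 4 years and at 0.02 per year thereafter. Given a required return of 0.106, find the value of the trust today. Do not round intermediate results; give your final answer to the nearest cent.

€66815.84

D_1 = 4887.00000
D_2 = 5307.28200
D_3 = 5763.70825
D_4 = 6259.38716
Terminal value at year 4: TV = D_4×(1+g_2)/(r−g_2) = 6384.57490/0.086 = 74239.24308
P_0 = D_1/(1+r)^1 + D_2/(1+r)^2 + D_3/(1+r)^3 + D_4/(1+r)^4 + TV/(1+r)^4
    = 4418.62568 + 4338.72286 + 4260.26495 + 4183.22580 + 49615.00363 = 66815.84291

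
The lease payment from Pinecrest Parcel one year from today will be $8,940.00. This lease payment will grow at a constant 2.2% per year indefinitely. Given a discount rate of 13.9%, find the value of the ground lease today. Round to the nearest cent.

Growing perpetuity: P = D₁ / (r − g) = $8,940.0000 / (0.139 − 0.022) = $76,410.26

$76410.26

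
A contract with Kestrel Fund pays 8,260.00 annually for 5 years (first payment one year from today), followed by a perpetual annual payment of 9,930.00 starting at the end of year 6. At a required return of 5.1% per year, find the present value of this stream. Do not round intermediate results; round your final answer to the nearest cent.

PV of 5-year annuity: 8,260.00 × [1 − (1+0.051)^−5] / 0.051 = 35662.83731
Perpetuity value at year 5: 9,930.00 / 0.051 = 194705.88235
PV of perpetuity: 194705.88235 / (1+0.051)^5 = 151832.76196
Total PV = 35662.83731 + 151832.76196 = 187495.59927

187495.60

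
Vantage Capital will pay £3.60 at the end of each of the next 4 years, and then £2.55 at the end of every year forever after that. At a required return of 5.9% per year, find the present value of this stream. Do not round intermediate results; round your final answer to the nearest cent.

PV of 4-year annuity: £3.60 × [1 − (1+0.059)^−4] / 0.059 = 12.50300
Perpetuity value at year 4: £2.55 / 0.059 = 43.22034
PV of perpetuity: 43.22034 / (1+0.059)^4 = 34.36405
Total PV = 12.50300 + 34.36405 = 46.86705

£46.87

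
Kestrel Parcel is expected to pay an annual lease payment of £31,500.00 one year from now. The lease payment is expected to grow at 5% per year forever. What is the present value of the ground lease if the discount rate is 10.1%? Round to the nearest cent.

£617647.06

Growing perpetuity: P = D₁ / (r − g) = £31,500.0000 / (0.101 − 0.05) = £617,647.06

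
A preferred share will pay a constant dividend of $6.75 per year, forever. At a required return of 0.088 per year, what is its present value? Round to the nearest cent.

$76.70

Level perpetuity: PV = C / r = $6.75 / 0.088 = $76.70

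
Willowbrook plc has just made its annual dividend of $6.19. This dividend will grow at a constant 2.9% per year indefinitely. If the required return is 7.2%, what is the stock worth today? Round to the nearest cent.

D₁ = D₀ × (1 + g) = $6.19 × 1.029 = $6.3695
Growing perpetuity: P = D₁ / (r − g) = $6.3695 / (0.072 − 0.029) = $148.13

$148.13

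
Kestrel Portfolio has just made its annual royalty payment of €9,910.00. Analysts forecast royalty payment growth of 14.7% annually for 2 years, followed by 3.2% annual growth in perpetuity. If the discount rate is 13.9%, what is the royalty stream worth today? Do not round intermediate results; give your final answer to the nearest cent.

€116957.24

D_1 = 11366.77000
D_2 = 13037.68519
Terminal value at year 2: TV = D_2×(1+g_2)/(r−g_2) = 13454.89112/0.107 = 125746.64594
P_0 = D_1/(1+r)^1 + D_2/(1+r)^2 + TV/(1+r)^2
    = 9979.60492 + 10049.69872 + 96927.93529 = 116957.23893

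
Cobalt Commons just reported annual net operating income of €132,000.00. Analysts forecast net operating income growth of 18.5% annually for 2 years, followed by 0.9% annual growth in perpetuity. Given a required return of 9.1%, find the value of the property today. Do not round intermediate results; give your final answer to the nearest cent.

€2215288.50

D_1 = 156420.00000
D_2 = 185357.70000
Terminal value at year 2: TV = D_2×(1+g_2)/(r−g_2) = 187025.91930/0.082 = 2280803.89390
P_0 = D_1/(1+r)^1 + D_2/(1+r)^2 + TV/(1+r)^2
    = 143373.05225 + 155726.00084 + 1916189.44930 = 2215288.50238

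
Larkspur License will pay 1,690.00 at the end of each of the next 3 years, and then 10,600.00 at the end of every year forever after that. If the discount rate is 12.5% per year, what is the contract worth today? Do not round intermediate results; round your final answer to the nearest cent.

63582.22

PV of 3-year annuity: 1,690.00 × [1 − (1+0.125)^−3] / 0.125 = 4024.47188
Perpetuity value at year 3: 10,600.00 / 0.125 = 84800.00000
PV of perpetuity: 84800.00000 / (1+0.125)^3 = 59557.75034
Total PV = 4024.47188 + 59557.75034 = 63582.22222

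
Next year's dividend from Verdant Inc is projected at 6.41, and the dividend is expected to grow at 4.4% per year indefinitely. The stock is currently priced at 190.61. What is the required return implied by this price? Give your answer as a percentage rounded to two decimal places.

P = D₁/(r − g) ⇒ r = D₁/P + g = 6.4100/190.61 + 0.044 = 0.033629 + 0.044 = 0.077629

7.76%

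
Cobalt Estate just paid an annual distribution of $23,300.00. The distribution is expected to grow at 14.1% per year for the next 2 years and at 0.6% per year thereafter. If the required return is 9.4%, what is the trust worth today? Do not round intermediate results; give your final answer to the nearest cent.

$339385.63

D_1 = 26585.30000
D_2 = 30333.82730
Terminal value at year 2: TV = D_2×(1+g_2)/(r−g_2) = 30515.83026/0.088 = 346770.79845
P_0 = D_1/(1+r)^1 + D_2/(1+r)^2 + TV/(1+r)^2
    = 24301.00548 + 25345.01577 + 289739.61215 = 339385.63341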